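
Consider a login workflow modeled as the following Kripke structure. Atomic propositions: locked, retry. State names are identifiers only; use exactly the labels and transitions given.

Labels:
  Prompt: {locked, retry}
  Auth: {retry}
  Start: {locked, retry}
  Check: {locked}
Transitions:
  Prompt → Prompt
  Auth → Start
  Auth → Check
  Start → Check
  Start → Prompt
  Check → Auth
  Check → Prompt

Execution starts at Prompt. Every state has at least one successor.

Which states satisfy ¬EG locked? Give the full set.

{Auth}

States satisfying locked: {Prompt, Start, Check}.
States satisfying EG locked: {Prompt, Start, Check}.
States satisfying ¬EG locked: {Auth}.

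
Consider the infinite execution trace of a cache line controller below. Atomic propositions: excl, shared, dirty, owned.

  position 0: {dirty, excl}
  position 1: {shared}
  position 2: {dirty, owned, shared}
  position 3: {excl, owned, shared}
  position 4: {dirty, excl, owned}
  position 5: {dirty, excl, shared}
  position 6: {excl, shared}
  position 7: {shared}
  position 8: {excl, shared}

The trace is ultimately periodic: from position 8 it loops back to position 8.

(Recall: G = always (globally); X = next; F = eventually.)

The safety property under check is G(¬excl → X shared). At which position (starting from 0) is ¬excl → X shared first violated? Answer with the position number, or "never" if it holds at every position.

¬excl → X shared holds at every position 0..8, and those are all the positions the trace ever visits, so the invariant G(¬excl → X shared) is never violated.

never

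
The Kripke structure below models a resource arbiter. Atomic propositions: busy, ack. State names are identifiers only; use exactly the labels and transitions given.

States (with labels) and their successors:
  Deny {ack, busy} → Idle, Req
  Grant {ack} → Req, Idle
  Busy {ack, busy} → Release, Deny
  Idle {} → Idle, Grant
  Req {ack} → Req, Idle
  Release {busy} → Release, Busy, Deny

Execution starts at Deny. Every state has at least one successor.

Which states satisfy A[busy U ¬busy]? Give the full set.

States satisfying busy: {Deny, Busy, Release}.
States satisfying ¬busy: {Grant, Idle, Req}.
States satisfying A[busy U ¬busy]: {Deny, Grant, Idle, Req}.

{Deny, Grant, Idle, Req}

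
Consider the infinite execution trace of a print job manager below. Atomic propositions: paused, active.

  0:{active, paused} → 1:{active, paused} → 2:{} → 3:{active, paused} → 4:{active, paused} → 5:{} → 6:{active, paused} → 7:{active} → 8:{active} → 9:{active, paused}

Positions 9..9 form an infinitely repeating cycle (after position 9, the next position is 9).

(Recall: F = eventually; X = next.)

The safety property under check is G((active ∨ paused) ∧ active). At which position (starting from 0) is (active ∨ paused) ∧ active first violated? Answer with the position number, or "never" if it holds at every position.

2

Check (active ∨ paused) ∧ active at each position in order: 0 ✓, 1 ✓.
At position 2 the labels are {}, so (active ∨ paused) ∧ active is false there. This is the first violation.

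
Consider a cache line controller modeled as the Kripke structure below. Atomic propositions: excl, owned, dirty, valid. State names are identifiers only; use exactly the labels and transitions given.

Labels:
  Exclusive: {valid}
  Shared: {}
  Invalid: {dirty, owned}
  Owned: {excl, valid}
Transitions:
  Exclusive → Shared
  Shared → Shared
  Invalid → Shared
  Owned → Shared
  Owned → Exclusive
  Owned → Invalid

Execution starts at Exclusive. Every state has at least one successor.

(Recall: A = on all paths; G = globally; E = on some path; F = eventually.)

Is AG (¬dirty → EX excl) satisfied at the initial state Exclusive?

Violated

States satisfying ¬dirty → EX excl: {Invalid}.
States satisfying AG (¬dirty → EX excl): ∅.
Exclusive is reachable from Exclusive and violates ¬dirty → EX excl, so AG fails at Exclusive.
Exclusive ∉ Sat(AG (¬dirty → EX excl)).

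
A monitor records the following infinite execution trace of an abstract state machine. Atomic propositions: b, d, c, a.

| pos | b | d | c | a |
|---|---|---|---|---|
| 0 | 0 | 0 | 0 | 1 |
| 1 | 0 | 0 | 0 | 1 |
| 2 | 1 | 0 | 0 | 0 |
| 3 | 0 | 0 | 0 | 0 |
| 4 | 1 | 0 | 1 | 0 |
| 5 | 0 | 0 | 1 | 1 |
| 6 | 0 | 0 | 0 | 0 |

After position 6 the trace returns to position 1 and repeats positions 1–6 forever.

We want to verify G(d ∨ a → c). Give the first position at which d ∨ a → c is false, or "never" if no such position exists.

0

At position 0 the labels are {a}, so d ∨ a → c is false there. This is the first violation.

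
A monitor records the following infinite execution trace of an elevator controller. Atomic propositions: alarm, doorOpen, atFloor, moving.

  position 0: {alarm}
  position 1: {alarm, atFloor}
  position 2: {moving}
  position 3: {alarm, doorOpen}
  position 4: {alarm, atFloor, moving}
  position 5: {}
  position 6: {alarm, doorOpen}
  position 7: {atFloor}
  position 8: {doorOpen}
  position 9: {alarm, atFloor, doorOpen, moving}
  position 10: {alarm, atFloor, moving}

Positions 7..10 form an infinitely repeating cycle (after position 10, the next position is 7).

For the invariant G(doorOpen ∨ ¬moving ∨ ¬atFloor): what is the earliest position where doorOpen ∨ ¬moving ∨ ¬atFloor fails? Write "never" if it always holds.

4

Check doorOpen ∨ ¬moving ∨ ¬atFloor at each position in order: 0 ✓, 1 ✓, 2 ✓, 3 ✓.
At position 4 the labels are {alarm, atFloor, moving}, so doorOpen ∨ ¬moving ∨ ¬atFloor is false there. This is the first violation.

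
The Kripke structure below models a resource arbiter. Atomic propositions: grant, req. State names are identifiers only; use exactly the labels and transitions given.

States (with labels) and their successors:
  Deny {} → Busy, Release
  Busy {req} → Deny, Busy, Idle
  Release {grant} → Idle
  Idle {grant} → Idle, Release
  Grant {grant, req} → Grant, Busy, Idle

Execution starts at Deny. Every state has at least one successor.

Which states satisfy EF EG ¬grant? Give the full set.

States satisfying EG ¬grant: {Deny, Busy}.
States satisfying EF EG ¬grant: {Deny, Busy, Grant}.

{Deny, Busy, Grant}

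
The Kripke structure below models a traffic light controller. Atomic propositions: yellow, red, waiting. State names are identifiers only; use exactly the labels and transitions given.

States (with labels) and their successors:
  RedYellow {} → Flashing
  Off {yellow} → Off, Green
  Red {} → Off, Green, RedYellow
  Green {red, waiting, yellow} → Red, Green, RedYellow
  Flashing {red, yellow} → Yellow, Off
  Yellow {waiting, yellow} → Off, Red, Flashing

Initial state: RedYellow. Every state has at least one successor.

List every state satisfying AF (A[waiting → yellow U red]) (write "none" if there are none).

States satisfying A[waiting → yellow U red]: {RedYellow, Green, Flashing}.
States satisfying AF (A[waiting → yellow U red]): {RedYellow, Green, Flashing}.

{RedYellow, Green, Flashing}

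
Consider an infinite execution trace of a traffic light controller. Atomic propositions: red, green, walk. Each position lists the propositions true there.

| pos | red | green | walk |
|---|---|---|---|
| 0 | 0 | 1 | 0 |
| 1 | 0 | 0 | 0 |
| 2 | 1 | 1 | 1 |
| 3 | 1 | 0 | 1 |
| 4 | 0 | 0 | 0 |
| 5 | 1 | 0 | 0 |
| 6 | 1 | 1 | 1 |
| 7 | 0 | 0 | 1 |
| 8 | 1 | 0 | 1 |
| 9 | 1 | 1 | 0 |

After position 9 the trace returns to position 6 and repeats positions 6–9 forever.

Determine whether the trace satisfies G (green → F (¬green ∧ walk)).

green → F (¬green ∧ walk) holds at every position 0..9, and those are all positions ever visited, so G (green → F (¬green ∧ walk)) holds.
Positions where green holds: 0, 2, 6, 9.
Check F (¬green ∧ walk) at each: 0→ok, 2→ok, 6→ok, 9→ok.

Yes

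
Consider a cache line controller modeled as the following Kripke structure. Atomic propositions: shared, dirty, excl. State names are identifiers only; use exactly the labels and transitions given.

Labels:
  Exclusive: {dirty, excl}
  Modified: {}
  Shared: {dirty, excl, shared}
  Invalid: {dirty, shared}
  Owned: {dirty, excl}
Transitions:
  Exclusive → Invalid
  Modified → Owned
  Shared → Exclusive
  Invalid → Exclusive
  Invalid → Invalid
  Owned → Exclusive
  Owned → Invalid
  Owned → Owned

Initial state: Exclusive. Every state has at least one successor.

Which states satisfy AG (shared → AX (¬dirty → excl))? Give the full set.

{Exclusive, Modified, Shared, Invalid, Owned}

States satisfying shared → AX (¬dirty → excl): {Exclusive, Modified, Shared, Invalid, Owned}.
States satisfying AG (shared → AX (¬dirty → excl)): {Exclusive, Modified, Shared, Invalid, Owned}.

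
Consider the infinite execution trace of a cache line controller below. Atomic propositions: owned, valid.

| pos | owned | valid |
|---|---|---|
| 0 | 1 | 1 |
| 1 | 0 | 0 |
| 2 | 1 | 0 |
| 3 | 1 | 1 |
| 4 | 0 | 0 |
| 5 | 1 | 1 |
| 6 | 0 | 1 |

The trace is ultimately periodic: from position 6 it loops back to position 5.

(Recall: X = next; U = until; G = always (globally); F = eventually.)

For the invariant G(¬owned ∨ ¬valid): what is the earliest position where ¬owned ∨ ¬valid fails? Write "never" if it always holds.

0

At position 0 the labels are {owned, valid}, so ¬owned ∨ ¬valid is false there. This is the first violation.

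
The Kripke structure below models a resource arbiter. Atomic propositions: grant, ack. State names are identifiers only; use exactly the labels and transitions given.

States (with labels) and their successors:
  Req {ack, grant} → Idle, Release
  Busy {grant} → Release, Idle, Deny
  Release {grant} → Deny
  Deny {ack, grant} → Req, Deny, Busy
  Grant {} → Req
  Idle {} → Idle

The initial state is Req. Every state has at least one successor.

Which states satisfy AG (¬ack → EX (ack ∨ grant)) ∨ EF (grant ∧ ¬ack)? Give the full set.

States satisfying ¬ack → EX (ack ∨ grant): {Req, Busy, Release, Deny, Grant}.
States satisfying AG (¬ack → EX (ack ∨ grant)): ∅.
States satisfying grant ∧ ¬ack: {Busy, Release}.
States satisfying EF (grant ∧ ¬ack): {Req, Busy, Release, Deny, Grant}.
States satisfying AG (¬ack → EX (ack ∨ grant)) ∨ EF (grant ∧ ¬ack): {Req, Busy, Release, Deny, Grant}.

{Req, Busy, Release, Deny, Grant}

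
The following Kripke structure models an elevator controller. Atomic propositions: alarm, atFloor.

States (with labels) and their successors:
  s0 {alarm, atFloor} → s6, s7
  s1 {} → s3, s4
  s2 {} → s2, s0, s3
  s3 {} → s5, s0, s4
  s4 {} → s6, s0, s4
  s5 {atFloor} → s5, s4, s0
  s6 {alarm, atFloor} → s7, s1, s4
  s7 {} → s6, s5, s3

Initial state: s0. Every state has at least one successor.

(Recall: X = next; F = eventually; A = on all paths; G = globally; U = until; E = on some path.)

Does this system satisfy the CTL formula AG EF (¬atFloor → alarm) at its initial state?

States satisfying EF (¬atFloor → alarm): {s0, s1, s2, s3, s4, s5, s6, s7}.
States satisfying AG EF (¬atFloor → alarm): {s0, s1, s2, s3, s4, s5, s6, s7}.
Every state reachable from s0 satisfies EF (¬atFloor → alarm).
s0 ∈ Sat(AG EF (¬atFloor → alarm)).

Yes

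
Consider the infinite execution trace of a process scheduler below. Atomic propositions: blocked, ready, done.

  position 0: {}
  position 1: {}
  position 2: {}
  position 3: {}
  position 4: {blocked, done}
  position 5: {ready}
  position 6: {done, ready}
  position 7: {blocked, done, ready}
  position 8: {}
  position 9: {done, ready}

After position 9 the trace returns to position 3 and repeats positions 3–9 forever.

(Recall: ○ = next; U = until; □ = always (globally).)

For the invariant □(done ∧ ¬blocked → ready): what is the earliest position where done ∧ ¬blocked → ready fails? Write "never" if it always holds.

never

done ∧ ¬blocked → ready holds at every position 0..9, and those are all the positions the trace ever visits, so the invariant □(done ∧ ¬blocked → ready) is never violated.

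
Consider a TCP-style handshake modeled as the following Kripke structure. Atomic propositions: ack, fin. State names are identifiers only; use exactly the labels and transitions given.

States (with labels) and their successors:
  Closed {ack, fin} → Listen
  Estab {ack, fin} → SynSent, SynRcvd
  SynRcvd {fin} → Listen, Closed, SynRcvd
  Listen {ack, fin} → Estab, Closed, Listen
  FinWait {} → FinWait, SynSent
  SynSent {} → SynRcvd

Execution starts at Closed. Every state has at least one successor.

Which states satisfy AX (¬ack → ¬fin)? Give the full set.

{Closed, Listen, FinWait}

States satisfying ¬ack → ¬fin: {Closed, Estab, Listen, FinWait, SynSent}.
States satisfying AX (¬ack → ¬fin): {Closed, Listen, FinWait}.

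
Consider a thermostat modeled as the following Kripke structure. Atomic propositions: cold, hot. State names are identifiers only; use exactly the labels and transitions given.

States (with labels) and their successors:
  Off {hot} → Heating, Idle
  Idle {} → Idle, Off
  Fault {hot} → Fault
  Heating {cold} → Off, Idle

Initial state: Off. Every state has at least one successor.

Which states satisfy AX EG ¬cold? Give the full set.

{Idle, Fault, Heating}

States satisfying EG ¬cold: {Off, Idle, Fault}.
States satisfying AX EG ¬cold: {Idle, Fault, Heating}.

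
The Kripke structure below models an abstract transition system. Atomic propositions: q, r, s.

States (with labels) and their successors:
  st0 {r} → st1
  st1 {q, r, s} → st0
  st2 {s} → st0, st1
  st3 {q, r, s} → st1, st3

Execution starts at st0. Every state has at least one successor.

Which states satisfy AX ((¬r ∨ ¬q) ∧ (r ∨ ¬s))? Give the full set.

States satisfying (¬r ∨ ¬q) ∧ (r ∨ ¬s): {st0}.
States satisfying AX ((¬r ∨ ¬q) ∧ (r ∨ ¬s)): {st1}.

{st1}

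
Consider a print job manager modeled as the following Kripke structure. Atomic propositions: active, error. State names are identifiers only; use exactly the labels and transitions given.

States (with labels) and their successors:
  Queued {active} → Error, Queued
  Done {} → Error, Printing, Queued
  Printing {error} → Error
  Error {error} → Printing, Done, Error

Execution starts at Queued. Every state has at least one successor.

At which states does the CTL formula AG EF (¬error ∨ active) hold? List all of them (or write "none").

{Queued, Done, Printing, Error}

States satisfying EF (¬error ∨ active): {Queued, Done, Printing, Error}.
States satisfying AG EF (¬error ∨ active): {Queued, Done, Printing, Error}.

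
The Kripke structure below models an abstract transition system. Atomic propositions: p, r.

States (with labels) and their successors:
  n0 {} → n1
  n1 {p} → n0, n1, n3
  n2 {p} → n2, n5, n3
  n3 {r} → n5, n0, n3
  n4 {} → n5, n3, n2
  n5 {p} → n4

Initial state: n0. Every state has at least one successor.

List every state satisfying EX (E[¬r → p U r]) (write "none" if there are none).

States satisfying E[¬r → p U r]: {n1, n2, n3}.
States satisfying EX (E[¬r → p U r]): {n0, n1, n2, n3, n4}.

{n0, n1, n2, n3, n4}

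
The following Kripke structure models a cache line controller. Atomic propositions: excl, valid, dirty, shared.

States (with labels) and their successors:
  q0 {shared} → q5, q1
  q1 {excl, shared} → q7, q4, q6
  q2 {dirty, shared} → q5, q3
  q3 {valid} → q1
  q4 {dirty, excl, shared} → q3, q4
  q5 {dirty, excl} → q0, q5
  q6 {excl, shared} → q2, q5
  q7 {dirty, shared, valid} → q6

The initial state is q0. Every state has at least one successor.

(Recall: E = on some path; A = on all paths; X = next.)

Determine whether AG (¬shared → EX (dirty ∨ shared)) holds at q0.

States satisfying ¬shared → EX (dirty ∨ shared): {q0, q1, q2, q3, q4, q5, q6, q7}.
States satisfying AG (¬shared → EX (dirty ∨ shared)): {q0, q1, q2, q3, q4, q5, q6, q7}.
Every state reachable from q0 satisfies ¬shared → EX (dirty ∨ shared).
q0 ∈ Sat(AG (¬shared → EX (dirty ∨ shared))).

Holds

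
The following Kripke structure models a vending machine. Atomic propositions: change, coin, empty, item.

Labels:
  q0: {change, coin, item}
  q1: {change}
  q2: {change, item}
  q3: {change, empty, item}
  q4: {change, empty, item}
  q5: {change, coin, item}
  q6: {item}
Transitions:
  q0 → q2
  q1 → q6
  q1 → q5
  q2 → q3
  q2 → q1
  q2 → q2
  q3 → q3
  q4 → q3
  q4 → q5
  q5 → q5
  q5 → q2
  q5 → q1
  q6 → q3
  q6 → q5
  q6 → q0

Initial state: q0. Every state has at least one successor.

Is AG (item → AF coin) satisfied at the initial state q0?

Violated

States satisfying item → AF coin: {q0, q1, q5}.
States satisfying AG (item → AF coin): ∅.
q2 is reachable from q0 and violates item → AF coin, so AG fails at q0.
q0 ∉ Sat(AG (item → AF coin)).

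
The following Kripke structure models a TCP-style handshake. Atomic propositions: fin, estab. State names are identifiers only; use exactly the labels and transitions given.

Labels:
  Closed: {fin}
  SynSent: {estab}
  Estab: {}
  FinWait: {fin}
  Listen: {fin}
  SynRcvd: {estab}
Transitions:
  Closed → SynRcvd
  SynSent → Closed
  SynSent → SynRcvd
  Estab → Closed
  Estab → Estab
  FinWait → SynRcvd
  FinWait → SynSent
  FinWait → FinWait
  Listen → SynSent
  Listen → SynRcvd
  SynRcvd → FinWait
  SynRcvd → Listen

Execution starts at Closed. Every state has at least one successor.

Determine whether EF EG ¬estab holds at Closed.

States satisfying EG ¬estab: {Estab, FinWait}.
States satisfying EF EG ¬estab: {Closed, SynSent, Estab, FinWait, Listen, SynRcvd}.
Some path from Closed reaches a state where EG ¬estab holds.
Closed ∈ Sat(EF EG ¬estab).

Yes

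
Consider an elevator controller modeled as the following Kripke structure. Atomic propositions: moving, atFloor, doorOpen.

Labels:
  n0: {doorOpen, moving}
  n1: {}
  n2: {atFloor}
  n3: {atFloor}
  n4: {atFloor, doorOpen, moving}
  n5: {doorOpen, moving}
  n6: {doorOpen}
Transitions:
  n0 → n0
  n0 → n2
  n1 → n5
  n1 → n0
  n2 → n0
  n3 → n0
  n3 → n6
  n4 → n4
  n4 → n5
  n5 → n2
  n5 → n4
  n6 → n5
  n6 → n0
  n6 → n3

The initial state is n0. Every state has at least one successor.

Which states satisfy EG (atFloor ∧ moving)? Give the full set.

States satisfying atFloor ∧ moving: {n4}.
States satisfying EG (atFloor ∧ moving): {n4}.

{n4}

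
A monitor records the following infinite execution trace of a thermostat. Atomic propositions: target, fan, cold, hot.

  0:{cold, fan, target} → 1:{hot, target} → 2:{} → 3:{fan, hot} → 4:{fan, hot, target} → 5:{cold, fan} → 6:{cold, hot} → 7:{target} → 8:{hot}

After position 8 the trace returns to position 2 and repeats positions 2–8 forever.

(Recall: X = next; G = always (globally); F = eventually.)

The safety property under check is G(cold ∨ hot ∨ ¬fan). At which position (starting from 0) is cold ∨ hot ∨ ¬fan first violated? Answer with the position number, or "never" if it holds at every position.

cold ∨ hot ∨ ¬fan holds at every position 0..8, and those are all the positions the trace ever visits, so the invariant G(cold ∨ hot ∨ ¬fan) is never violated.

never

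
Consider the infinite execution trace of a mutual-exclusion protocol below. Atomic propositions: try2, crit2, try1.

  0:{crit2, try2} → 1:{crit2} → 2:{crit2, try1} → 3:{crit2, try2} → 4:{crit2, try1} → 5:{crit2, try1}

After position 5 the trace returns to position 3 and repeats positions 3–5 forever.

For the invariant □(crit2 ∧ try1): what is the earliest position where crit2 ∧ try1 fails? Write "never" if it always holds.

0

At position 0 the labels are {crit2, try2}, so crit2 ∧ try1 is false there. This is the first violation.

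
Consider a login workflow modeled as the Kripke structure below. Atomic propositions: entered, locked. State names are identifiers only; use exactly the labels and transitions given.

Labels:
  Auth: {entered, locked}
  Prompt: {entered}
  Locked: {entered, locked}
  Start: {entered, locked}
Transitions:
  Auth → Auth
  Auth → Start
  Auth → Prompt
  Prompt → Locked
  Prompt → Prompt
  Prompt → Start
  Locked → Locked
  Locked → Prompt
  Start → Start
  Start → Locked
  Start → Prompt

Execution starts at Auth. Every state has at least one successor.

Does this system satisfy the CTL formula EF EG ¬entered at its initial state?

Violated

States satisfying EG ¬entered: ∅.
States satisfying EF EG ¬entered: ∅.
No suitable path/successor from Auth witnesses the formula.
Auth ∉ Sat(EF EG ¬entered).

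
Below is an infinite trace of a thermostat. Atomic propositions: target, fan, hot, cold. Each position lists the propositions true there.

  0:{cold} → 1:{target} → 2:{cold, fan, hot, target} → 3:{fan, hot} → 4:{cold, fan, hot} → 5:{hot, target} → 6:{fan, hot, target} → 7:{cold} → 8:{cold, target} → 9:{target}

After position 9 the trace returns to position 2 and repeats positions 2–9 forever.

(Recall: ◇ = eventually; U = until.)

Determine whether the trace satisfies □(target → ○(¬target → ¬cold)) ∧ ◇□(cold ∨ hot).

Violated

target → ○(¬target → ¬cold) must hold at every position from 0 onward. It fails at position 6, so □(target → ○(¬target → ¬cold)) is false.
Positions where target holds: 1, 2, 5, 6, 8, 9.
Check ○(¬target → ¬cold) at each: 1→ok, 2→ok, 5→ok, 6→fails, 8→ok, 9→ok.
□(cold ∨ hot) is false at every position 0..9, so it never becomes true and ◇□(cold ∨ hot) fails.
At position 0: □(target → ○(¬target → ¬cold)) is false; ◇□(cold ∨ hot) is false; so □(target → ○(¬target → ¬cold)) ∧ ◇□(cold ∨ hot) is false.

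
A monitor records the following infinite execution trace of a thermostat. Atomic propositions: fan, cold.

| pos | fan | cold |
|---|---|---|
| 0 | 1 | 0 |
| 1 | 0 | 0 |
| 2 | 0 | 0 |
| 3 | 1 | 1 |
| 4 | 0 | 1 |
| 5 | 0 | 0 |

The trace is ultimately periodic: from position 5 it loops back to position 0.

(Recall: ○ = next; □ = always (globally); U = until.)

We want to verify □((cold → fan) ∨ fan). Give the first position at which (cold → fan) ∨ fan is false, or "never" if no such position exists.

4

Check (cold → fan) ∨ fan at each position in order: 0 ✓, 1 ✓, 2 ✓, 3 ✓.
At position 4 the labels are {cold}, so (cold → fan) ∨ fan is false there. This is the first violation.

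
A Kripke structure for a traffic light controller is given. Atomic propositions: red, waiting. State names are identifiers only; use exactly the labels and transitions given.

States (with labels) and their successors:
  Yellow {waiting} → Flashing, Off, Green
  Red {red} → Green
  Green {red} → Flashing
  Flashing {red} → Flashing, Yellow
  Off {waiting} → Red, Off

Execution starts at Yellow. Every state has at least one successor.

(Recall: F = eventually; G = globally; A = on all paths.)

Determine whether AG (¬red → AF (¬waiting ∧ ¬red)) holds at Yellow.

Does not hold

States satisfying ¬red → AF (¬waiting ∧ ¬red): {Red, Green, Flashing}.
States satisfying AG (¬red → AF (¬waiting ∧ ¬red)): ∅.
Off is reachable from Yellow and violates ¬red → AF (¬waiting ∧ ¬red), so AG fails at Yellow.
Yellow ∉ Sat(AG (¬red → AF (¬waiting ∧ ¬red))).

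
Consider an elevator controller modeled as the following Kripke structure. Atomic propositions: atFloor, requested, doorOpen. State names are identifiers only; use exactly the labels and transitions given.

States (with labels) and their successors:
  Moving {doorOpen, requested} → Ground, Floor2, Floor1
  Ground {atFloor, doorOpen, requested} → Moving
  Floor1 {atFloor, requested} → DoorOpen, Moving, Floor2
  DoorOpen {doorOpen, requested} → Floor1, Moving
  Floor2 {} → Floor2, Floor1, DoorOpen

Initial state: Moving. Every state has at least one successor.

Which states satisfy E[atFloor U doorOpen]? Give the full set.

States satisfying atFloor: {Ground, Floor1}.
States satisfying doorOpen: {Moving, Ground, DoorOpen}.
States satisfying E[atFloor U doorOpen]: {Moving, Ground, Floor1, DoorOpen}.

{Moving, Ground, Floor1, DoorOpen}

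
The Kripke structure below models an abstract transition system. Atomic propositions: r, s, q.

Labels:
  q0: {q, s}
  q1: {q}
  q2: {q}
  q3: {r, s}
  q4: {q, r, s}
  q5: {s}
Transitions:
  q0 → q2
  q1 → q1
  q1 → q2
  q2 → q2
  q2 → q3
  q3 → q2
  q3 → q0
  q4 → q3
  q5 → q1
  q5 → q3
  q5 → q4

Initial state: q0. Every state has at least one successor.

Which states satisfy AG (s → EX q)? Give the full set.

{q0, q1, q2, q3}

States satisfying s → EX q: {q0, q1, q2, q3, q5}.
States satisfying AG (s → EX q): {q0, q1, q2, q3}.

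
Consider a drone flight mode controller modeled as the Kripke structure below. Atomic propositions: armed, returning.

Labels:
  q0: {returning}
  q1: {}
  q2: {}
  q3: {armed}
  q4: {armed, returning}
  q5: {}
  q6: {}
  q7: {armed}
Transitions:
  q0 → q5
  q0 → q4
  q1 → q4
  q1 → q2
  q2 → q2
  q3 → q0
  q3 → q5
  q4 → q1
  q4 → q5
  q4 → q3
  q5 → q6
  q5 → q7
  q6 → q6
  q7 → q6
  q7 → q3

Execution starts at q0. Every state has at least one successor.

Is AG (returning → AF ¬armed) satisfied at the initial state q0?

States satisfying returning → AF ¬armed: {q0, q1, q2, q3, q4, q5, q6, q7}.
States satisfying AG (returning → AF ¬armed): {q0, q1, q2, q3, q4, q5, q6, q7}.
Every state reachable from q0 satisfies returning → AF ¬armed.
q0 ∈ Sat(AG (returning → AF ¬armed)).

Yes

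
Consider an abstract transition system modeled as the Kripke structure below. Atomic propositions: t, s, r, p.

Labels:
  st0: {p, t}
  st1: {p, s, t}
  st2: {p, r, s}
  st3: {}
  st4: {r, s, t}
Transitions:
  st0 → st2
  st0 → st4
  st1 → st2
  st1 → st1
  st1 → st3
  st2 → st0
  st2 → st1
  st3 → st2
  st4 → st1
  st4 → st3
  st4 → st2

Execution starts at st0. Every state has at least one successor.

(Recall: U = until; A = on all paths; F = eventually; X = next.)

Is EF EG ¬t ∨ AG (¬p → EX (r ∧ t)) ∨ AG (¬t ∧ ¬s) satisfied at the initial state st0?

Violated

States satisfying EG ¬t: ∅.
States satisfying EF EG ¬t: ∅.
States satisfying ¬p → EX (r ∧ t): {st0, st1, st2}.
States satisfying AG (¬p → EX (r ∧ t)): ∅.
States satisfying EF EG ¬t ∨ AG (¬p → EX (r ∧ t)): ∅.
States satisfying ¬t ∧ ¬s: {st3}.
States satisfying AG (¬t ∧ ¬s): ∅.
States satisfying EF EG ¬t ∨ AG (¬p → EX (r ∧ t)) ∨ AG (¬t ∧ ¬s): ∅.
st0 ∉ Sat(EF EG ¬t ∨ AG (¬p → EX (r ∧ t)) ∨ AG (¬t ∧ ¬s)).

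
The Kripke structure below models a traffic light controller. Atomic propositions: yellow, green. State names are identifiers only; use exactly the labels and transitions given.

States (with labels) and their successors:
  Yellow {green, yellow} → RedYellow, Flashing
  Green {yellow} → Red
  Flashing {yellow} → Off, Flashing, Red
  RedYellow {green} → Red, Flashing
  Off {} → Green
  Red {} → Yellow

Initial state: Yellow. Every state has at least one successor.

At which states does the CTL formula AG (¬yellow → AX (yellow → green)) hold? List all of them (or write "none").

none

States satisfying ¬yellow → AX (yellow → green): {Yellow, Green, Flashing, Red}.
States satisfying AG (¬yellow → AX (yellow → green)): ∅.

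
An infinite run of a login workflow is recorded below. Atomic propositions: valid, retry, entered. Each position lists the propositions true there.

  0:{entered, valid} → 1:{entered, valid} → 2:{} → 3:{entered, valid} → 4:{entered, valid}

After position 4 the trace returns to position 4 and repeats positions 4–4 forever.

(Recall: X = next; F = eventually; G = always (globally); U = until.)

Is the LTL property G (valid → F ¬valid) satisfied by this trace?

valid → F ¬valid must hold at every position from 0 onward. It fails at position 3, so G (valid → F ¬valid) is false.
Positions where valid holds: 0, 1, 3, 4.
Check F ¬valid at each: 0→ok, 1→ok, 3→fails, 4→fails.

No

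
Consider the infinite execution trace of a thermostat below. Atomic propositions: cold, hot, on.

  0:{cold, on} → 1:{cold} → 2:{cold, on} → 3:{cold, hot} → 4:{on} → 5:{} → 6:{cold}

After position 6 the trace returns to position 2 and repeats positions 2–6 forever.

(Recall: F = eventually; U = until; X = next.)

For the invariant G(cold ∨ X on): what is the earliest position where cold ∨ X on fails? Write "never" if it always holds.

Check cold ∨ X on at each position in order: 0 ✓, 1 ✓, 2 ✓, 3 ✓.
At position 4 the labels are {on} and the next position 5 has {}, so cold ∨ X on is false there. This is the first violation.

4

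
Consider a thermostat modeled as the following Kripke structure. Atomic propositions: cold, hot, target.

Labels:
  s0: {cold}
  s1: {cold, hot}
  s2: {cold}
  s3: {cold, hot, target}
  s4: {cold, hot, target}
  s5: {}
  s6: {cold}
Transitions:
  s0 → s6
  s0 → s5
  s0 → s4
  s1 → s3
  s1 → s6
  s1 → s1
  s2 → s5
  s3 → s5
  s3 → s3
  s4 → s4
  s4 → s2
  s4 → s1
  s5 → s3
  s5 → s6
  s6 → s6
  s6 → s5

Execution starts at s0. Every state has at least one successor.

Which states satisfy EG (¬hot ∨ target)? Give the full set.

States satisfying ¬hot ∨ target: {s0, s2, s3, s4, s5, s6}.
States satisfying EG (¬hot ∨ target): {s0, s2, s3, s4, s5, s6}.

{s0, s2, s3, s4, s5, s6}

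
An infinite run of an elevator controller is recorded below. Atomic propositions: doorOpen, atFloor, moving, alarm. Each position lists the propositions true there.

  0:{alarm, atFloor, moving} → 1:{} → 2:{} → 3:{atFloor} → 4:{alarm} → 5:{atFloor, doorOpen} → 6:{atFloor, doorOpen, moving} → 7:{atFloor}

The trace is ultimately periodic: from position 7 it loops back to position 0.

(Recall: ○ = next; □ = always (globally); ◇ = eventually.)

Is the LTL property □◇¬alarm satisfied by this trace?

◇¬alarm holds at every position 0..7, and those are all positions ever visited, so □◇¬alarm holds.

Holds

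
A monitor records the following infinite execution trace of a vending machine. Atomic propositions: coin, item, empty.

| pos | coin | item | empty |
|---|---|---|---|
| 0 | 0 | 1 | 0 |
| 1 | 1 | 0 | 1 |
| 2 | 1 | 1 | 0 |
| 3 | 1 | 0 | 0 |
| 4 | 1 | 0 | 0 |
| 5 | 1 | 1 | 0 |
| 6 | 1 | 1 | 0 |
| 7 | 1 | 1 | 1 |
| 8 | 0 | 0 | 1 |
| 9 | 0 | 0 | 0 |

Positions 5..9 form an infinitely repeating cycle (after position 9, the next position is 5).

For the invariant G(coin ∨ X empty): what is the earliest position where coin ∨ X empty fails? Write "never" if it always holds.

8

Check coin ∨ X empty at each position in order: 0 ✓, 1 ✓, 2 ✓, 3 ✓, 4 ✓, 5 ✓, 6 ✓, 7 ✓.
At position 8 the labels are {empty} and the next position 9 has {}, so coin ∨ X empty is false there. This is the first violation.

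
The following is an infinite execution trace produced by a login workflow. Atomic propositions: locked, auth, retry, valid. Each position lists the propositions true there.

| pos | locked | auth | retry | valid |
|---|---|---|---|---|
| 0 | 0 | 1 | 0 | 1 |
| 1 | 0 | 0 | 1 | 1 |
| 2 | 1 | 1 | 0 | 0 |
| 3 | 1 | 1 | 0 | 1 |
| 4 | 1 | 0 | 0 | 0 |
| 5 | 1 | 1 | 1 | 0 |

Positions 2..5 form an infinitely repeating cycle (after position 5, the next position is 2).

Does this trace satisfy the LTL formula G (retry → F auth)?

retry → F auth holds at every position 0..5, and those are all positions ever visited, so G (retry → F auth) holds.
Positions where retry holds: 1, 5.
Check F auth at each: 1→ok, 5→ok.

Satisfied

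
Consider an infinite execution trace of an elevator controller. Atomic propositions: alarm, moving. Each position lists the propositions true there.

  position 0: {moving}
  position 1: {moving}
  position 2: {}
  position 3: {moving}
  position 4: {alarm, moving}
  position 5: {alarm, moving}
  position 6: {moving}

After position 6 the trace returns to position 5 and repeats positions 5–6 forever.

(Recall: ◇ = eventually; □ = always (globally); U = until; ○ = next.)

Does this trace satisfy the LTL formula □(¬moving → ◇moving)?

¬moving → ◇moving holds at every position 0..6, and those are all positions ever visited, so □(¬moving → ◇moving) holds.
Positions where ¬moving holds: 2.
Check ◇moving at each: 2→ok.

Holds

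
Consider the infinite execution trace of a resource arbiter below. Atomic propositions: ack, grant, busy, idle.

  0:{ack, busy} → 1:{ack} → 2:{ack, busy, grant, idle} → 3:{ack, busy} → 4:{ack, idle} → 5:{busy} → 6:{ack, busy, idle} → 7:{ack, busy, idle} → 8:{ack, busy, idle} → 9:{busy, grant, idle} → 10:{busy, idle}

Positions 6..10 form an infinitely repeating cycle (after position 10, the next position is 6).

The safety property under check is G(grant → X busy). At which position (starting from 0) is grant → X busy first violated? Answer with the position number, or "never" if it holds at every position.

never

grant → X busy holds at every position 0..10, and those are all the positions the trace ever visits, so the invariant G(grant → X busy) is never violated.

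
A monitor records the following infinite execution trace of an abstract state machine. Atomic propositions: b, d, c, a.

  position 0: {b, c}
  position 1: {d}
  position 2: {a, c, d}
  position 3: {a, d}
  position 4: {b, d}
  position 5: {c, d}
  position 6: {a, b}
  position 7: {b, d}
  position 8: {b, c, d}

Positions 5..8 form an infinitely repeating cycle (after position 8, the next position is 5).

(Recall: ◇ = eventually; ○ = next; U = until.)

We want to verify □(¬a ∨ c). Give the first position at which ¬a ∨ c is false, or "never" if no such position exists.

3

Check ¬a ∨ c at each position in order: 0 ✓, 1 ✓, 2 ✓.
At position 3 the labels are {a, d}, so ¬a ∨ c is false there. This is the first violation.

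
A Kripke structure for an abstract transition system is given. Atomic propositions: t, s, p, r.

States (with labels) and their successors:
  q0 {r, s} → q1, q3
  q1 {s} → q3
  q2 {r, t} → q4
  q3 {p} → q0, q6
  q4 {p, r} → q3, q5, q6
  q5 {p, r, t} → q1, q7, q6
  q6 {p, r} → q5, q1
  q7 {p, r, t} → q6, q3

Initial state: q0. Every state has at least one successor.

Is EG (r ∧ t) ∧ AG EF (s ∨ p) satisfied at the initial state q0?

States satisfying r ∧ t: {q2, q5, q7}.
States satisfying EG (r ∧ t): ∅.
States satisfying EF (s ∨ p): {q0, q1, q2, q3, q4, q5, q6, q7}.
States satisfying AG EF (s ∨ p): {q0, q1, q2, q3, q4, q5, q6, q7}.
States satisfying EG (r ∧ t) ∧ AG EF (s ∨ p): ∅.
q0 ∉ Sat(EG (r ∧ t) ∧ AG EF (s ∨ p)).

Violated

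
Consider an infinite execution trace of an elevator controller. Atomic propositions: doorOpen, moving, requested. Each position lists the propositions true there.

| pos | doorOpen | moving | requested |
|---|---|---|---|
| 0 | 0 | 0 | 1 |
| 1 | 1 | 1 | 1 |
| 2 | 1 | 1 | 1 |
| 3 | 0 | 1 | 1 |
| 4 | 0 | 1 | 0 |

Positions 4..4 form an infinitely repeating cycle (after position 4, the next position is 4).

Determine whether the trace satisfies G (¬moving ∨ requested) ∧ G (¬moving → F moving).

¬moving ∨ requested must hold at every position from 0 onward. It fails at position 4, so G (¬moving ∨ requested) is false.
¬moving → F moving holds at every position 0..4, and those are all positions ever visited, so G (¬moving → F moving) holds.
Positions where ¬moving holds: 0.
Check F moving at each: 0→ok.
At position 0: G (¬moving ∨ requested) is false; G (¬moving → F moving) is true; so G (¬moving ∨ requested) ∧ G (¬moving → F moving) is false.

Does not hold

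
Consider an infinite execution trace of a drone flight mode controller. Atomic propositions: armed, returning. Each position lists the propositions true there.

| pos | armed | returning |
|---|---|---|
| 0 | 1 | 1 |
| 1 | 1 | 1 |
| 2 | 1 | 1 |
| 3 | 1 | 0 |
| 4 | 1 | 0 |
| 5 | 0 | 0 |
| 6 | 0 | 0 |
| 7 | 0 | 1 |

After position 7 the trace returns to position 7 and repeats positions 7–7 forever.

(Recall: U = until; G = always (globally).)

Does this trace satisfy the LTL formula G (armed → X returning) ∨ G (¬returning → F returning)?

armed → X returning must hold at every position from 0 onward. It fails at position 2, so G (armed → X returning) is false.
Positions where armed holds: 0, 1, 2, 3, 4.
Check X returning at each: 0→ok, 1→ok, 2→fails, 3→fails, 4→fails.
¬returning → F returning holds at every position 0..7, and those are all positions ever visited, so G (¬returning → F returning) holds.
Positions where ¬returning holds: 3, 4, 5, 6.
Check F returning at each: 3→ok, 4→ok, 5→ok, 6→ok.
At position 0: G (armed → X returning) is false; G (¬returning → F returning) is true; so G (armed → X returning) ∨ G (¬returning → F returning) is true.

Yes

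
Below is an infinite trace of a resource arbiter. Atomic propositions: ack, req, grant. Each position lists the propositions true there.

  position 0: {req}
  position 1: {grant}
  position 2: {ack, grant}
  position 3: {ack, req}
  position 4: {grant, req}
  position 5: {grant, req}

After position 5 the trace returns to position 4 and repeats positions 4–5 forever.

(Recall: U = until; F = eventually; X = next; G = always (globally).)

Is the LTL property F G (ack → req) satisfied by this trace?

G (ack → req) holds at position 3, which is reachable from 0, so F G (ack → req) holds.

Satisfied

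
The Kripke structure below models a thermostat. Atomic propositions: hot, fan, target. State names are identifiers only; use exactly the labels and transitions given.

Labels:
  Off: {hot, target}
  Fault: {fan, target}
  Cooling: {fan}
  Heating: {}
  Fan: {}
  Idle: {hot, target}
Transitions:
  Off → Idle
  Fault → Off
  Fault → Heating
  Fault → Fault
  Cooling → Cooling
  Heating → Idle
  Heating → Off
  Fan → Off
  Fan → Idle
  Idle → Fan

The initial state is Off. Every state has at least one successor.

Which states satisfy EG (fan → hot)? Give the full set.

States satisfying fan → hot: {Off, Heating, Fan, Idle}.
States satisfying EG (fan → hot): {Off, Heating, Fan, Idle}.

{Off, Heating, Fan, Idle}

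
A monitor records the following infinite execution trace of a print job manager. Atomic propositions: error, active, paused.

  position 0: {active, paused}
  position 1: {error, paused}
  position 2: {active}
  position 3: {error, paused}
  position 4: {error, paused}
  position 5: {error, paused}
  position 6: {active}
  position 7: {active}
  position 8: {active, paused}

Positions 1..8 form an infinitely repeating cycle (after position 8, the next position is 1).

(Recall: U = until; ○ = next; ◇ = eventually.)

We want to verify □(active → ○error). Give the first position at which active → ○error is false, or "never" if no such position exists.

6

Check active → ○error at each position in order: 0 ✓, 1 ✓, 2 ✓, 3 ✓, 4 ✓, 5 ✓.
At position 6 the labels are {active} and the next position 7 has {active}, so active → ○error is false there. This is the first violation.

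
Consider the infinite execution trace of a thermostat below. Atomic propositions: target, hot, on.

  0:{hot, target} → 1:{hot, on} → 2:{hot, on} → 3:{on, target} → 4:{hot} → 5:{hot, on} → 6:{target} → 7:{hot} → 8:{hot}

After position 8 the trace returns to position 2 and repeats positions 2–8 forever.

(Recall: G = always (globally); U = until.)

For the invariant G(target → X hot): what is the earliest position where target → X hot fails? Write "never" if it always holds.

target → X hot holds at every position 0..8, and those are all the positions the trace ever visits, so the invariant G(target → X hot) is never violated.

never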